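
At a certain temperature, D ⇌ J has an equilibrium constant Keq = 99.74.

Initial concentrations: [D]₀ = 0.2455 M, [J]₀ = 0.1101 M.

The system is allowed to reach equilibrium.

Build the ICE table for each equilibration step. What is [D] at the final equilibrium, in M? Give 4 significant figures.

Q₀ = 0.4485 vs Keq = 99.74 ⇒ Q<K, forward
Step 1:
                  D         J
  init       0.2455    0.1101
  Δ          -0.242     0.242
  eq        0.00353    0.3521
  solve Keq expr → x = 0.242; check Q = 99.74

[D]_eq = 0.00353 M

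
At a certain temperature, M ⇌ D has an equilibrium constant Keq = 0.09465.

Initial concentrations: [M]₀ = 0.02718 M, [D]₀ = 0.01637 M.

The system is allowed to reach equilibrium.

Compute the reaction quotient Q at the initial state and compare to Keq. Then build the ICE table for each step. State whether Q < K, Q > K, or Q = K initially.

Q₀ = 0.6023; Q > K (proceeds reverse)

Q₀ = 0.6023 vs Keq = 0.09465 ⇒ Q>K, reverse
Step 1:
                    M           D
  init        0.02718     0.01637
  Δ            0.0126     -0.0126
  eq          0.03978    0.003766
  solve Keq expr → x = -0.0126; check Q = 0.09465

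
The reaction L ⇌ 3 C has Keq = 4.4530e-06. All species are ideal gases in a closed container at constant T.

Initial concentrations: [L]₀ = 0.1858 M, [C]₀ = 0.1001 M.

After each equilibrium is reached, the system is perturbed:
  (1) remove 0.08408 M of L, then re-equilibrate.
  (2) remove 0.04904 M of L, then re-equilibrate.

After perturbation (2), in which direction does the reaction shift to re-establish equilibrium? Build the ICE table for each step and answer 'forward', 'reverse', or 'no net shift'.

Q₀ = 0.005398 vs Keq = 4.4530e-06 ⇒ Q>K, reverse
Step 1:
                  L         C
  Initial    0.1858    0.1001
  Change    0.03008  -0.09023
  Equil      0.2159  0.009869
  solve Keq expr → x = -0.03008; check Q = 4.4530e-06
Then remove 0.08408 M of L.
Step 2:
                  L         C
  Initial    0.1318  0.009869
  Change  4.9546e-04 -0.001486
  Equil      0.1323  0.008383
  solve Keq expr → x = -4.9546e-04; check Q = 4.4530e-06
Then remove 0.04904 M of L.
Step 3:
                  L         C
  Initial   0.08325  0.008383
  Change  3.9594e-04 -0.001188
  Equil     0.08365  0.007195
  solve Keq expr → x = -3.9594e-04; check Q = 4.4530e-06

Direction: reverse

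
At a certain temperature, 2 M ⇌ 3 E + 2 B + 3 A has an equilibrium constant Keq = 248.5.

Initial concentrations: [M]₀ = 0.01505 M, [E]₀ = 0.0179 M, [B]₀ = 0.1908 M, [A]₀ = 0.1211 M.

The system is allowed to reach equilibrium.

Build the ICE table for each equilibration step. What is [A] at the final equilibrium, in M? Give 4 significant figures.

[A]_eq = 0.1437 M

Q₀ = 1.6371e-06 vs Keq = 248.5 ⇒ Q<K, forward
Step 1:
                  M         E         B         A
  init      0.01505    0.0179    0.1908    0.1211
  Δ        -0.01504   0.02257   0.01504   0.02257
  eq      5.7883e-06   0.04047    0.2058    0.1437
  solve Keq expr → x = 0.007522; check Q = 248.5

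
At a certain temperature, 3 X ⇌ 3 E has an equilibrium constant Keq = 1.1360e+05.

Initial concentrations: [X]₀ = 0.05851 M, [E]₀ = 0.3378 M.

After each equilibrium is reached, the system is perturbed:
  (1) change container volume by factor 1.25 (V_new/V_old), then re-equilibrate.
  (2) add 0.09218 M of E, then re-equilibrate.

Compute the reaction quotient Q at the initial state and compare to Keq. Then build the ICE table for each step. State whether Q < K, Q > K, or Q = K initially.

Q₀ = 192.4; Q < K (proceeds forward)

Q₀ = 192.4 vs Keq = 1.1360e+05 ⇒ Q<K, forward
Step 1:
                    X           E
  Initial     0.05851      0.3378
  Change     -0.05049     0.05049
  Equil      0.008017      0.3883
  solve Keq expr → x = 0.01683; check Q = 1.1360e+05
Then change container volume by factor 1.25 (V_new/V_old).
Step 2:
                    X           E
  Initial    0.006414      0.3106
  Change            0           0
  Equil      0.006414      0.3106
  solve Keq expr → x = 0; check Q = 1.1360e+05
Then add 0.09218 M of E.
Step 3:
                    X           E
  Initial    0.006414      0.4028
  Change     0.001865   -0.001865
  Equil      0.008279      0.4009
  solve Keq expr → x = -6.2160e-04; check Q = 1.1360e+05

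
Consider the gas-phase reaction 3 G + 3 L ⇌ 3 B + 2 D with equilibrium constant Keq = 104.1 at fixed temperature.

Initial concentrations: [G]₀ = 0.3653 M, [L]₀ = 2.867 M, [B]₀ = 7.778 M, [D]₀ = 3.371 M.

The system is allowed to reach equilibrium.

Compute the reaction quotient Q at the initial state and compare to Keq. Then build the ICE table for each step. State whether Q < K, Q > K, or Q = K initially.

Q₀ = 4655; Q > K (proceeds reverse)

Q₀ = 4655 vs Keq = 104.1 ⇒ Q>K, reverse
Step 1:
                   G          L          B          D
  init        0.3653      2.867      7.778      3.371
  Δ           0.5636     0.5636    -0.5636    -0.3757
  eq          0.9289      3.431      7.214      2.995
  solve Keq expr → x = -0.1879; check Q = 104.1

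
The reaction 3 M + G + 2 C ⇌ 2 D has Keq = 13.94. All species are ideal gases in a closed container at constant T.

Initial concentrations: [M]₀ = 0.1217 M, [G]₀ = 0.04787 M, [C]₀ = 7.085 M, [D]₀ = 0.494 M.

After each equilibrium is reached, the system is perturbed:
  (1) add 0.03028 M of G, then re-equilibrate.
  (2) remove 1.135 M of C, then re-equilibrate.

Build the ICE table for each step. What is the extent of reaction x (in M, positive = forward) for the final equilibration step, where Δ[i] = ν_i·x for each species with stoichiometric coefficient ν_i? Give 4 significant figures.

Q₀ = 56.34 vs Keq = 13.94 ⇒ Q>K, reverse
Step 1:
                    M           G           C           D
  init         0.1217     0.04787       7.085       0.494
  Δ           0.04677     0.01559     0.03118    -0.03118
  eq           0.1685     0.06346       7.116      0.4628
  solve Keq expr → x = -0.01559; check Q = 13.94
Then add 0.03028 M of G.
Step 2:
                    M           G           C           D
  init         0.1685     0.09374       7.116      0.4628
  Δ          -0.01538   -0.005126    -0.01025     0.01025
  eq           0.1531     0.08861       7.106      0.4731
  solve Keq expr → x = 0.005126; check Q = 13.94
Then remove 1.135 M of C.
Step 3:
                    M           G           C           D
  init         0.1531     0.08861       5.971      0.4731
  Δ           0.01364    0.004548    0.009096   -0.009096
  eq           0.1667     0.09316        5.98       0.464
  solve Keq expr → x = -0.004548; check Q = 13.94

x = -0.004548 M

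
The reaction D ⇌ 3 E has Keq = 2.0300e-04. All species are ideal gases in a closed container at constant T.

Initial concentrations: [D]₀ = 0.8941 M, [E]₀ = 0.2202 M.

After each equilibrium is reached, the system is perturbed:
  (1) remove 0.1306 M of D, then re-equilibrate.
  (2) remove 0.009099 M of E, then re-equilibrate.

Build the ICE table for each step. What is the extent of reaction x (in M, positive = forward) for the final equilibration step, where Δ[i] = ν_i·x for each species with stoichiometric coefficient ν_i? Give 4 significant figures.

x = 0.003011 M

Q₀ = 0.01194 vs Keq = 2.0300e-04 ⇒ Q>K, reverse
Step 1:
                   D          E
  init        0.8941     0.2202
  Δ          0.05415    -0.1625
  eq          0.9483    0.05774
  solve Keq expr → x = -0.05415; check Q = 2.0300e-04
Then remove 0.1306 M of D.
Step 2:
                   D          E
  init        0.8177    0.05774
  Δ       9.2070e-04  -0.002762
  eq          0.8186    0.05498
  solve Keq expr → x = -9.2070e-04; check Q = 2.0300e-04
Then remove 0.009099 M of E.
Step 3:
                   D          E
  init        0.8186    0.04588
  Δ        -0.003011   0.009032
  eq          0.8156    0.05491
  solve Keq expr → x = 0.003011; check Q = 2.0300e-04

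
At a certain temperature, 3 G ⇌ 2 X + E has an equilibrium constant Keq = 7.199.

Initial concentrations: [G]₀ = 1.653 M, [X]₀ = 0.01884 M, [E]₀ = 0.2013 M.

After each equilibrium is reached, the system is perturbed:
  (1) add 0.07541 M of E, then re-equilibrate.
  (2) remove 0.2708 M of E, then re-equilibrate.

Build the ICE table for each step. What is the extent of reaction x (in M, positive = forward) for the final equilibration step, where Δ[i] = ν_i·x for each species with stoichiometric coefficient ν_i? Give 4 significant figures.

x = 0.01639 M

Q₀ = 1.5819e-05 vs Keq = 7.199 ⇒ Q<K, forward
Step 1:
                    G           X           E
  Initial       1.653     0.01884      0.2013
  Change       -1.255      0.8367      0.4184
  Equil        0.3979      0.8556      0.6197
  solve Keq expr → x = 0.4184; check Q = 7.199
Then add 0.07541 M of E.
Step 2:
                    G           X           E
  Initial      0.3979      0.8556      0.6951
  Change      0.01212   -0.008082   -0.004041
  Equil          0.41      0.8475       0.691
  solve Keq expr → x = -0.004041; check Q = 7.199
Then remove 0.2708 M of E.
Step 3:
                    G           X           E
  Initial        0.41      0.8475      0.4202
  Change     -0.04917     0.03278     0.01639
  Equil        0.3609      0.8803      0.4366
  solve Keq expr → x = 0.01639; check Q = 7.199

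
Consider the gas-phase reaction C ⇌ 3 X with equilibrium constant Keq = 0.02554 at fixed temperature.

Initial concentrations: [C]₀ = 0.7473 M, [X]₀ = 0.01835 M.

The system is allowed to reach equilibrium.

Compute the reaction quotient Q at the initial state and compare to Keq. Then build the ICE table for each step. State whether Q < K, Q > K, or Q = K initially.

Q₀ = 8.2682e-06; Q < K (proceeds forward)

Q₀ = 8.2682e-06 vs Keq = 0.02554 ⇒ Q<K, forward
Step 1:
                   C          X
  I           0.7473    0.01835
  C         -0.07968      0.239
  E           0.6676     0.2574
  solve Keq expr → x = 0.07968; check Q = 0.02554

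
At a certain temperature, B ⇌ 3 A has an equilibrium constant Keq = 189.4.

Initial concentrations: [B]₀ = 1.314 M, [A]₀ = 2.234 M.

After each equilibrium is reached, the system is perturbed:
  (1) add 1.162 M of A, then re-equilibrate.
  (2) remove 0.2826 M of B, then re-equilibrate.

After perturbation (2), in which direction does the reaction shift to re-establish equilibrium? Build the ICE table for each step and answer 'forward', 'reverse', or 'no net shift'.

Direction: reverse

Q₀ = 8.485 vs Keq = 189.4 ⇒ Q<K, forward
Step 1:
                  B         A
  init        1.314     2.234
  Δ         -0.7943     2.383
  eq         0.5197     4.617
  solve Keq expr → x = 0.7943; check Q = 189.4
Then add 1.162 M of A.
Step 2:
                  B         A
  init       0.5197     5.779
  Δ          0.2061   -0.6182
  eq         0.7257     5.161
  solve Keq expr → x = -0.2061; check Q = 189.4
Then remove 0.2826 M of B.
Step 3:
                  B         A
  init       0.4431     5.161
  Δ          0.1301   -0.3903
  eq         0.5732     4.771
  solve Keq expr → x = -0.1301; check Q = 189.4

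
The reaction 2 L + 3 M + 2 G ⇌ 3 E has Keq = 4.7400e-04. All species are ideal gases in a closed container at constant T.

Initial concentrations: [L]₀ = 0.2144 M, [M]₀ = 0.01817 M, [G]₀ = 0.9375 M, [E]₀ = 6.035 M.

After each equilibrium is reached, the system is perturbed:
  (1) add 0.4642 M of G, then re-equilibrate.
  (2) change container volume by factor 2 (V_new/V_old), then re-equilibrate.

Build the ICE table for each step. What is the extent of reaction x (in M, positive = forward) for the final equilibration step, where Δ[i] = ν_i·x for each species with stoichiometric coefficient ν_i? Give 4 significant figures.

x = -0.131 M

Q₀ = 9.0693e+08 vs Keq = 4.7400e-04 ⇒ Q>K, reverse
Step 1:
                   L          M          G          E
  init        0.2144    0.01817     0.9375      6.035
  Δ            2.866      4.299      2.866     -4.299
  eq            3.08      4.317      3.803      1.736
  solve Keq expr → x = -1.433; check Q = 4.7400e-04
Then add 0.4642 M of G.
Step 2:
                   L          M          G          E
  init          3.08      4.317      4.268      1.736
  Δ         -0.04884   -0.07326   -0.04884    0.07326
  eq           3.031      4.244      4.219      1.809
  solve Keq expr → x = 0.02442; check Q = 4.7400e-04
Then change container volume by factor 2 (V_new/V_old).
Step 3:
                   L          M          G          E
  init         1.516      2.122      2.109     0.9047
  Δ            0.262      0.393      0.262     -0.393
  eq           1.778      2.515      2.371     0.5117
  solve Keq expr → x = -0.131; check Q = 4.7400e-04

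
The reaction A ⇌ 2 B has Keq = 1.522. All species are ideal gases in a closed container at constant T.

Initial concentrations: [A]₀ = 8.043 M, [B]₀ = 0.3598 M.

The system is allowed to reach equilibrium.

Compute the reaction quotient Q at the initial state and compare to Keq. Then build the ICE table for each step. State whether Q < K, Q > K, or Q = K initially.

Q₀ = 0.0161; Q < K (proceeds forward)

Q₀ = 0.0161 vs Keq = 1.522 ⇒ Q<K, forward
Step 1:
                   A          B
  Initial      8.043     0.3598
  Change      -1.409      2.818
  Equil        6.634      3.178
  solve Keq expr → x = 1.409; check Q = 1.522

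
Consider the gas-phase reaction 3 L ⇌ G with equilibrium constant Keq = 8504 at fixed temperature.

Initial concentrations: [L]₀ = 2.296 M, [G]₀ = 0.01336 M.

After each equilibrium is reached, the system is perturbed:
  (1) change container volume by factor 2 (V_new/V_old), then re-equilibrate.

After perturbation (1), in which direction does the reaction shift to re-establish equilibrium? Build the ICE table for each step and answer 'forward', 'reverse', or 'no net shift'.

Q₀ = 0.001104 vs Keq = 8504 ⇒ Q<K, forward
Step 1:
                    L           G
  Initial       2.296     0.01336
  Change       -2.251      0.7504
  Equil       0.04478      0.7638
  solve Keq expr → x = 0.7504; check Q = 8504
Then change container volume by factor 2 (V_new/V_old).
Step 2:
                    L           G
  Initial     0.02239      0.3819
  Change      0.01302   -0.004339
  Equil       0.03541      0.3775
  solve Keq expr → x = -0.004339; check Q = 8504

Direction: reverse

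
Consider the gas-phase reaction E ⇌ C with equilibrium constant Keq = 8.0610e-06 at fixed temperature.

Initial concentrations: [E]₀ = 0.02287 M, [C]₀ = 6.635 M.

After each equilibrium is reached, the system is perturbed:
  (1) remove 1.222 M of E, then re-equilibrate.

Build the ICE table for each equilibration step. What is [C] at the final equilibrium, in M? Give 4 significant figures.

[C]_eq = 4.3818e-05 M

Q₀ = 290.1 vs Keq = 8.0610e-06 ⇒ Q>K, reverse
Step 1:
                   E          C
  Initial    0.02287      6.635
  Change       6.635     -6.635
  Equil        6.658 5.3669e-05
  solve Keq expr → x = -6.635; check Q = 8.0610e-06
Then remove 1.222 M of E.
Step 2:
                   E          C
  Initial      5.436 5.3669e-05
  Change  9.8505e-06 -9.8505e-06
  Equil        5.436 4.3818e-05
  solve Keq expr → x = -9.8505e-06; check Q = 8.0610e-06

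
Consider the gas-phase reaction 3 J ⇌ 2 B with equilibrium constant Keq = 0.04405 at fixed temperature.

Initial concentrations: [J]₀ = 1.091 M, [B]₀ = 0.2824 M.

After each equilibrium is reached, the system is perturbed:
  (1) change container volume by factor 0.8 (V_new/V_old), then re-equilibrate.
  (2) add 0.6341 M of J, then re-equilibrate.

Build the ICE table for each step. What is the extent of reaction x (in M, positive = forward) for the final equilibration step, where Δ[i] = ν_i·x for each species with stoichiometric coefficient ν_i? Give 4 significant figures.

Q₀ = 0.06141 vs Keq = 0.04405 ⇒ Q>K, reverse
Step 1:
                  J         B
  Initial     1.091    0.2824
  Change    0.04328  -0.02886
  Equil       1.134    0.2535
  solve Keq expr → x = -0.01443; check Q = 0.04405
Then change container volume by factor 0.8 (V_new/V_old).
Step 2:
                  J         B
  Initial     1.418    0.3169
  Change     -0.036     0.024
  Equil       1.382    0.3409
  solve Keq expr → x = 0.012; check Q = 0.04405
Then add 0.6341 M of J.
Step 3:
                  J         B
  Initial     2.016    0.3409
  Change    -0.2361    0.1574
  Equil        1.78    0.4984
  solve Keq expr → x = 0.07871; check Q = 0.04405

x = 0.07871 M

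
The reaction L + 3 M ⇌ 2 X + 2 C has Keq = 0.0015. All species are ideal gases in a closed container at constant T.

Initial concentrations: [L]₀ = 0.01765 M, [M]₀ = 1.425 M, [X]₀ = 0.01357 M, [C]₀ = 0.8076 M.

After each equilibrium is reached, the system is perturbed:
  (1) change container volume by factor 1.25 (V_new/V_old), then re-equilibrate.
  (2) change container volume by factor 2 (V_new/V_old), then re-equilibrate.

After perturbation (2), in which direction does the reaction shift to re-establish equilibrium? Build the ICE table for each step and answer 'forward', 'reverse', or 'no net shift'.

Direction: no net shift

Q₀ = 0.002352 vs Keq = 0.0015 ⇒ Q>K, reverse
Step 1:
                    L           M           X           C
  I           0.01765       1.425     0.01357      0.8076
  C          0.001155    0.003465    -0.00231    -0.00231
  E           0.01881       1.428     0.01126      0.8053
  solve Keq expr → x = -0.001155; check Q = 0.0015
Then change container volume by factor 1.25 (V_new/V_old).
Step 2:
                    L           M           X           C
  I           0.01504       1.143    0.009008      0.6442
  C                 0           0           0           0
  E           0.01504       1.143    0.009008      0.6442
  solve Keq expr → x = 0; check Q = 0.0015
Then change container volume by factor 2 (V_new/V_old).
Step 3:
                    L           M           X           C
  I          0.007522      0.5714    0.004504      0.3221
  C                 0           0           0           0
  E          0.007522      0.5714    0.004504      0.3221
  solve Keq expr → x = 0; check Q = 0.0015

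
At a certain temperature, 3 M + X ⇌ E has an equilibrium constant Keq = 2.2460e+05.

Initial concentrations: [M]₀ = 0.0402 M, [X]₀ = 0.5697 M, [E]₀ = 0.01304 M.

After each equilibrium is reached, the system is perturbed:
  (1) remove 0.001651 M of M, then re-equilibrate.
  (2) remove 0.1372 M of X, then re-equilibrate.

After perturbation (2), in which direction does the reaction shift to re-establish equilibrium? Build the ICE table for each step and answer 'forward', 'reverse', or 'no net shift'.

Q₀ = 352.3 vs Keq = 2.2460e+05 ⇒ Q<K, forward
Step 1:
                  M         X         E
  Initial    0.0402    0.5697   0.01304
  Change    -0.0344  -0.01147   0.01147
  Equil    0.005803    0.5582   0.02451
  solve Keq expr → x = 0.01147; check Q = 2.2460e+05
Then remove 0.001651 M of M.
Step 2:
                  M         X         E
  Initial  0.004152    0.5582   0.02451
  Change   0.001607 5.3552e-04 -5.3552e-04
  Equil    0.005759    0.5588   0.02397
  solve Keq expr → x = -5.3552e-04; check Q = 2.2460e+05
Then remove 0.1372 M of X.
Step 3:
                  M         X         E
  Initial  0.005759    0.4216   0.02397
  Change  5.4999e-04 1.8333e-04 -1.8333e-04
  Equil    0.006309    0.4218   0.02379
  solve Keq expr → x = -1.8333e-04; check Q = 2.2460e+05

Direction: reverse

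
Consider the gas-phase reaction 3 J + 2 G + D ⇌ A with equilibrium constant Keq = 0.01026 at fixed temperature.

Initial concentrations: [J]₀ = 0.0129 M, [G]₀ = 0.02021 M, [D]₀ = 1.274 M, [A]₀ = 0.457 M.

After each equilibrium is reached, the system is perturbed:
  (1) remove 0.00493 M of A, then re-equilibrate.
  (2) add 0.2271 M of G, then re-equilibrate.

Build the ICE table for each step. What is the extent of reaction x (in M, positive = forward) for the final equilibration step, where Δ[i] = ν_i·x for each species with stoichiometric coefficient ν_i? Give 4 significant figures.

x = 0.01119 M

Q₀ = 4.0911e+08 vs Keq = 0.01026 ⇒ Q>K, reverse
Step 1:
                    J           G           D           A
  Initial      0.0129     0.02021       1.274       0.457
  Change        1.283      0.8556      0.4278     -0.4278
  Equil         1.296      0.8758       1.702     0.02918
  solve Keq expr → x = -0.4278; check Q = 0.01026
Then remove 0.00493 M of A.
Step 2:
                    J           G           D           A
  Initial       1.296      0.8758       1.702     0.02425
  Change     -0.01098   -0.007322   -0.003661    0.003661
  Equil         1.285      0.8685       1.698     0.02791
  solve Keq expr → x = 0.003661; check Q = 0.01026
Then add 0.2271 M of G.
Step 3:
                    J           G           D           A
  Initial       1.285       1.096       1.698     0.02791
  Change     -0.03358    -0.02239    -0.01119     0.01119
  Equil         1.252       1.073       1.687     0.03911
  solve Keq expr → x = 0.01119; check Q = 0.01026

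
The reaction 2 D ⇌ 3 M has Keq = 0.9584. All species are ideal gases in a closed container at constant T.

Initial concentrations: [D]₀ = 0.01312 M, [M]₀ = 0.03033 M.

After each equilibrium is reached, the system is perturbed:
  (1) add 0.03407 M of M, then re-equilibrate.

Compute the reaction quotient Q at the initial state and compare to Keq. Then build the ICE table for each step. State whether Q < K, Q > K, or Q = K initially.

Q₀ = 0.1621 vs Keq = 0.9584 ⇒ Q<K, forward
Step 1:
                    D           M
  Initial     0.01312     0.03033
  Change    -0.005417    0.008125
  Equil      0.007703     0.03846
  solve Keq expr → x = 0.002708; check Q = 0.9584
Then add 0.03407 M of M.
Step 2:
                    D           M
  Initial    0.007703     0.07253
  Change     0.007685    -0.01153
  Equil       0.01539       0.061
  solve Keq expr → x = -0.003843; check Q = 0.9584

Q₀ = 0.1621; Q < K (proceeds forward)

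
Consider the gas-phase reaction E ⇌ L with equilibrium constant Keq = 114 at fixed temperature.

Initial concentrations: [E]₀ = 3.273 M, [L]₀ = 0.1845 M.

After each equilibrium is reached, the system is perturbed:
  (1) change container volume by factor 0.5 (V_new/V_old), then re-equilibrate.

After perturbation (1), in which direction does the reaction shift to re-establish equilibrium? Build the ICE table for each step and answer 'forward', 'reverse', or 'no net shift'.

Q₀ = 0.05637 vs Keq = 114 ⇒ Q<K, forward
Step 1:
                    E           L
  I             3.273      0.1845
  C            -3.243       3.243
  E           0.03007       3.427
  solve Keq expr → x = 3.243; check Q = 114
Then change container volume by factor 0.5 (V_new/V_old).
Step 2:
                    E           L
  I           0.06013       6.855
  C                 0           0
  E           0.06013       6.855
  solve Keq expr → x = 0; check Q = 114

Direction: no net shift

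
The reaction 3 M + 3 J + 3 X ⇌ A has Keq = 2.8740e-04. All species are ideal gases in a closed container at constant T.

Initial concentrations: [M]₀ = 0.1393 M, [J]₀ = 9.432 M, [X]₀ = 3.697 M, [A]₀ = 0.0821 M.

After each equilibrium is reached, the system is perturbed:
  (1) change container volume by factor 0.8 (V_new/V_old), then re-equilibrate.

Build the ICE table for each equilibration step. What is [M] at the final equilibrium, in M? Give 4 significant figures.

Q₀ = 7.1636e-04 vs Keq = 2.8740e-04 ⇒ Q>K, reverse
Step 1:
                   M          J          X          A
  Initial     0.1393      9.432      3.697     0.0821
  Change      0.0371     0.0371     0.0371   -0.01237
  Equil       0.1764      9.469      3.734    0.06973
  solve Keq expr → x = -0.01237; check Q = 2.8740e-04
Then change container volume by factor 0.8 (V_new/V_old).
Step 2:
                   M          J          X          A
  Initial     0.2205      11.84      4.668    0.08717
  Change    -0.08369   -0.08369   -0.08369     0.0279
  Equil       0.1368      11.75      4.584     0.1151
  solve Keq expr → x = 0.0279; check Q = 2.8740e-04

[M]_eq = 0.1368 M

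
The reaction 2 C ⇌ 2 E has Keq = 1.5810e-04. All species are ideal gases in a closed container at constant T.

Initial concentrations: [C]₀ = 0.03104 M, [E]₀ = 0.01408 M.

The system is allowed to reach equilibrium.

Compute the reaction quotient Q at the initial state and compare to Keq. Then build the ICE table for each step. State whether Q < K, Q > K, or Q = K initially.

Q₀ = 0.2058; Q > K (proceeds reverse)

Q₀ = 0.2058 vs Keq = 1.5810e-04 ⇒ Q>K, reverse
Step 1:
                    C           E
  I           0.03104     0.01408
  C           0.01352    -0.01352
  E           0.04456  5.6028e-04
  solve Keq expr → x = -0.00676; check Q = 1.5810e-04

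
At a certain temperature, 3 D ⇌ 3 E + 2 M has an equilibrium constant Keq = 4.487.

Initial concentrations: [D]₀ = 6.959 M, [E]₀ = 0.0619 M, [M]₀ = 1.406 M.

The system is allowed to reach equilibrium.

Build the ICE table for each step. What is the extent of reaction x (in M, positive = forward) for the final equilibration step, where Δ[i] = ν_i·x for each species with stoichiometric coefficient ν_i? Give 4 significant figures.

Q₀ = 1.3912e-06 vs Keq = 4.487 ⇒ Q<K, forward
Step 1:
                    D           E           M
  I             6.959      0.0619       1.406
  C            -2.916       2.916       1.944
  E             4.043       2.978        3.35
  solve Keq expr → x = 0.9721; check Q = 4.487

x = 0.9721 M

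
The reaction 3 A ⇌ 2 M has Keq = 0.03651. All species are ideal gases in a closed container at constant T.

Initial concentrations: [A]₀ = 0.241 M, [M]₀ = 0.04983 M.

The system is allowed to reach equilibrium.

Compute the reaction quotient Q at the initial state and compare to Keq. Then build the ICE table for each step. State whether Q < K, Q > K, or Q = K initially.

Q₀ = 0.1774 vs Keq = 0.03651 ⇒ Q>K, reverse
Step 1:
                  A         M
  I           0.241   0.04983
  C         0.03352  -0.02235
  E          0.2745   0.02748
  solve Keq expr → x = -0.01117; check Q = 0.03651

Q₀ = 0.1774; Q > K (proceeds reverse)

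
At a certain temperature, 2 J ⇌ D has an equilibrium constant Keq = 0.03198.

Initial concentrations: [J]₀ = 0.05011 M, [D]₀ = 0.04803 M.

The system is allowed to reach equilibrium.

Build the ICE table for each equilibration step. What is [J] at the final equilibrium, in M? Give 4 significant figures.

[J]_eq = 0.1448 M

Q₀ = 19.13 vs Keq = 0.03198 ⇒ Q>K, reverse
Step 1:
                  J         D
  I         0.05011   0.04803
  C         0.09472  -0.04736
  E          0.1448 6.7079e-04
  solve Keq expr → x = -0.04736; check Q = 0.03198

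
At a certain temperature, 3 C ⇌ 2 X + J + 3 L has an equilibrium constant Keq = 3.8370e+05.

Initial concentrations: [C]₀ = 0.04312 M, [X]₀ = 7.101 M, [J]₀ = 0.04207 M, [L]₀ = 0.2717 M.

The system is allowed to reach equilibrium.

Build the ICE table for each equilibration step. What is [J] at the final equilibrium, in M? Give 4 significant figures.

[J]_eq = 0.05445 M

Q₀ = 530.7 vs Keq = 3.8370e+05 ⇒ Q<K, forward
Step 1:
                   C          X          J          L
  Initial    0.04312      7.101    0.04207     0.2717
  Change    -0.03715    0.02477    0.01238    0.03715
  Equil     0.005966      7.126    0.05445     0.3089
  solve Keq expr → x = 0.01238; check Q = 3.8370e+05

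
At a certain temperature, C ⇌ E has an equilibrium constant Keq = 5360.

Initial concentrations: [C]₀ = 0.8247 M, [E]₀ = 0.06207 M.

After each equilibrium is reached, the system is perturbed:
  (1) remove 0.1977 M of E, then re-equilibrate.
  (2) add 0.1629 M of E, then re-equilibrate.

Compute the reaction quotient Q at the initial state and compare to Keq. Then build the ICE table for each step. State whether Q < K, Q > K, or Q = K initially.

Q₀ = 0.07526 vs Keq = 5360 ⇒ Q<K, forward
Step 1:
                   C          E
  Initial     0.8247    0.06207
  Change     -0.8245     0.8245
  Equil   1.6541e-04     0.8866
  solve Keq expr → x = 0.8245; check Q = 5360
Then remove 0.1977 M of E.
Step 2:
                   C          E
  Initial 1.6541e-04     0.6889
  Change  -3.6877e-05 3.6877e-05
  Equil   1.2853e-04     0.6889
  solve Keq expr → x = 3.6877e-05; check Q = 5360
Then add 0.1629 M of E.
Step 3:
                   C          E
  Initial 1.2853e-04     0.8518
  Change  3.0386e-05 -3.0386e-05
  Equil   1.5892e-04     0.8518
  solve Keq expr → x = -3.0386e-05; check Q = 5360

Q₀ = 0.07526; Q < K (proceeds forward)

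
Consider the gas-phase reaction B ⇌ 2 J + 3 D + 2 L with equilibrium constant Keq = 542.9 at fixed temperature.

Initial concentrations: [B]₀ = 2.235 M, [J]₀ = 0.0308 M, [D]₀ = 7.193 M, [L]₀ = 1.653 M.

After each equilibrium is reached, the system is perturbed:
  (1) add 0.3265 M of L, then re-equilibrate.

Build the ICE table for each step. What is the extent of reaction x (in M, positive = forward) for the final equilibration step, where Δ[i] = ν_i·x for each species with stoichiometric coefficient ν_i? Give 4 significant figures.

x = -0.02744 M

Q₀ = 0.4316 vs Keq = 542.9 ⇒ Q<K, forward
Step 1:
                  B         J         D         L
  Initial     2.235    0.0308     7.193     1.653
  Change    -0.2981    0.5961    0.8942    0.5961
  Equil       1.937    0.6269     8.087     2.249
  solve Keq expr → x = 0.2981; check Q = 542.9
Then add 0.3265 M of L.
Step 2:
                  B         J         D         L
  Initial     1.937    0.6269     8.087     2.576
  Change    0.02744  -0.05489  -0.08233  -0.05489
  Equil       1.964     0.572     8.005     2.521
  solve Keq expr → x = -0.02744; check Q = 542.9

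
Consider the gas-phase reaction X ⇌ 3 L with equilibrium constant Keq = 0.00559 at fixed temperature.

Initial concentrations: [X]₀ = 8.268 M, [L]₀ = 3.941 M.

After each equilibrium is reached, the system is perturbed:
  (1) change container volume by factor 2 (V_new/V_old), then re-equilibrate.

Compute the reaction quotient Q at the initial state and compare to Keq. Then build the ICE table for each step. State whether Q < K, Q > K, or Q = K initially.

Q₀ = 7.403 vs Keq = 0.00559 ⇒ Q>K, reverse
Step 1:
                  X         L
  I           8.268     3.941
  C           1.189    -3.566
  E           9.457    0.3753
  solve Keq expr → x = -1.189; check Q = 0.00559
Then change container volume by factor 2 (V_new/V_old).
Step 2:
                  X         L
  I           4.728    0.1877
  C        -0.03649    0.1095
  E           4.692    0.2971
  solve Keq expr → x = 0.03649; check Q = 0.00559

Q₀ = 7.403; Q > K (proceeds reverse)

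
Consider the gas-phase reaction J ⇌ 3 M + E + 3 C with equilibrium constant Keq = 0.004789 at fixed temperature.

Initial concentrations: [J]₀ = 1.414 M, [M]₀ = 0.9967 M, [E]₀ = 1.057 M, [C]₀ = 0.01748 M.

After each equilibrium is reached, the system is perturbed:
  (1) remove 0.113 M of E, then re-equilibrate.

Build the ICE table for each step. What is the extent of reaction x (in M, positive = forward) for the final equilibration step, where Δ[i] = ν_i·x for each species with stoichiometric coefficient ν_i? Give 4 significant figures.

Q₀ = 3.9531e-06 vs Keq = 0.004789 ⇒ Q<K, forward
Step 1:
                   J          M          E          C
  init         1.414     0.9967      1.057    0.01748
  Δ         -0.04718     0.1415    0.04718     0.1415
  eq           1.367      1.138      1.104      0.159
  solve Keq expr → x = 0.04718; check Q = 0.004789
Then remove 0.113 M of E.
Step 2:
                   J          M          E          C
  init         1.367      1.138     0.9912      0.159
  Δ        -0.001652   0.004955   0.001652   0.004955
  eq           1.365      1.143     0.9928      0.164
  solve Keq expr → x = 0.001652; check Q = 0.004789

x = 0.001652 M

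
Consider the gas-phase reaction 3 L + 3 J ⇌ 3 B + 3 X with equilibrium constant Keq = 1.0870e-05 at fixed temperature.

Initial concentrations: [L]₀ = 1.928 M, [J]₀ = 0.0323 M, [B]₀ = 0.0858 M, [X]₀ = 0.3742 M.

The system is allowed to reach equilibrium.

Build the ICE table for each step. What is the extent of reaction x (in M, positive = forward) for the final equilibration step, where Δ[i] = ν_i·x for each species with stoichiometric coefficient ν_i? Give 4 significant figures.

Q₀ = 0.137 vs Keq = 1.0870e-05 ⇒ Q>K, reverse
Step 1:
                    L           J           B           X
  Initial       1.928      0.0323      0.0858      0.3742
  Change      0.07076     0.07076    -0.07076    -0.07076
  Equil         1.999      0.1031     0.01504      0.3034
  solve Keq expr → x = -0.02359; check Q = 1.0870e-05

x = -0.02359 M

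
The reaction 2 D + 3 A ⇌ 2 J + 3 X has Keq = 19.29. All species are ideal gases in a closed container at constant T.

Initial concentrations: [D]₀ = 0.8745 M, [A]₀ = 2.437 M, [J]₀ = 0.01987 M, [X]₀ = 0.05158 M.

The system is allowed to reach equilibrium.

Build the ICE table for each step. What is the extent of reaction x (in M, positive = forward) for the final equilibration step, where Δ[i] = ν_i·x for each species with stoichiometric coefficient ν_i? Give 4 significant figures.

Q₀ = 4.8950e-09 vs Keq = 19.29 ⇒ Q<K, forward
Step 1:
                   D          A          J          X
  I           0.8745      2.437    0.01987    0.05158
  C          -0.7358     -1.104     0.7358      1.104
  E           0.1387      1.333     0.7556      1.155
  solve Keq expr → x = 0.3679; check Q = 19.29

x = 0.3679 M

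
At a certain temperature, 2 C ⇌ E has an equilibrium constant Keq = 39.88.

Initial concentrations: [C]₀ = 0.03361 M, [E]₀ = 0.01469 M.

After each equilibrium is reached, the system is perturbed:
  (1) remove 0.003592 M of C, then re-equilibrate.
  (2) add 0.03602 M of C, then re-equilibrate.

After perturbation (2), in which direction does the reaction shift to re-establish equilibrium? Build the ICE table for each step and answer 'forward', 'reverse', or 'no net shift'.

Direction: forward

Q₀ = 13 vs Keq = 39.88 ⇒ Q<K, forward
Step 1:
                    C           E
  I           0.03361     0.01469
  C          -0.01109    0.005543
  E           0.02252     0.02023
  solve Keq expr → x = 0.005543; check Q = 39.88
Then remove 0.003592 M of C.
Step 2:
                    C           E
  I           0.01893     0.02023
  C          0.002799     -0.0014
  E           0.02173     0.01883
  solve Keq expr → x = -0.0014; check Q = 39.88
Then add 0.03602 M of C.
Step 3:
                    C           E
  I           0.05775     0.01883
  C          -0.02887     0.01443
  E           0.02888     0.03327
  solve Keq expr → x = 0.01443; check Q = 39.88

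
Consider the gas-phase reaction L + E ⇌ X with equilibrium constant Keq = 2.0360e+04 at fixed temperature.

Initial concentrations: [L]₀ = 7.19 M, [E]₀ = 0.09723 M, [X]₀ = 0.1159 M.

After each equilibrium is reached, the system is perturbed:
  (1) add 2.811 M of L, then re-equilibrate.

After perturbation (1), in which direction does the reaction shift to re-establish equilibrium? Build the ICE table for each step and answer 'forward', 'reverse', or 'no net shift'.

Direction: forward

Q₀ = 0.1658 vs Keq = 2.0360e+04 ⇒ Q<K, forward
Step 1:
                    L           E           X
  init           7.19     0.09723      0.1159
  Δ          -0.09723    -0.09723     0.09723
  eq            7.093  1.4759e-06      0.2131
  solve Keq expr → x = 0.09723; check Q = 2.0360e+04
Then add 2.811 M of L.
Step 2:
                    L           E           X
  init          9.904  1.4759e-06      0.2131
  Δ       -4.1890e-07 -4.1890e-07  4.1890e-07
  eq            9.904  1.0570e-06      0.2131
  solve Keq expr → x = 4.1890e-07; check Q = 2.0360e+04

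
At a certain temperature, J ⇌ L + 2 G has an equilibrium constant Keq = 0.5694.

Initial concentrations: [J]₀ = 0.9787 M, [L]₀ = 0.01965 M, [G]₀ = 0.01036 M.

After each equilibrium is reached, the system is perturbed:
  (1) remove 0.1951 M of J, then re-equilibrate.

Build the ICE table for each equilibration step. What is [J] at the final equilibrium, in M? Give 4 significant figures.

Q₀ = 2.1549e-06 vs Keq = 0.5694 ⇒ Q<K, forward
Step 1:
                  J         L         G
  Initial    0.9787   0.01965   0.01036
  Change    -0.4201    0.4201    0.8401
  Equil      0.5586    0.4397    0.8505
  solve Keq expr → x = 0.4201; check Q = 0.5694
Then remove 0.1951 M of J.
Step 2:
                  J         L         G
  Initial    0.3635    0.4397    0.8505
  Change    0.04317  -0.04317  -0.08634
  Equil      0.4067    0.3966    0.7642
  solve Keq expr → x = -0.04317; check Q = 0.5694

[J]_eq = 0.4067 M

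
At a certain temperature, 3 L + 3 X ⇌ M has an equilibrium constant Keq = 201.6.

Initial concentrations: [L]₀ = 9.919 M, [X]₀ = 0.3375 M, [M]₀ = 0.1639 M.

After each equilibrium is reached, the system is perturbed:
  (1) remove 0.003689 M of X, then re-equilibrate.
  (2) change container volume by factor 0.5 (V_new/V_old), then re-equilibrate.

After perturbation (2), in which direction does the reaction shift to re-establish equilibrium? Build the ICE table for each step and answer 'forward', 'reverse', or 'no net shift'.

Direction: forward

Q₀ = 0.004369 vs Keq = 201.6 ⇒ Q<K, forward
Step 1:
                    L           X           M
  init          9.919      0.3375      0.1639
  Δ            -0.326      -0.326      0.1087
  eq            9.593     0.01153      0.2726
  solve Keq expr → x = 0.1087; check Q = 201.6
Then remove 0.003689 M of X.
Step 2:
                    L           X           M
  init          9.593    0.007838      0.2726
  Δ          0.003667    0.003667   -0.001222
  eq            9.597      0.0115      0.2713
  solve Keq expr → x = -0.001222; check Q = 201.6
Then change container volume by factor 0.5 (V_new/V_old).
Step 3:
                    L           X           M
  init          19.19     0.02301      0.5427
  Δ          -0.01573    -0.01573    0.005244
  eq            19.18    0.007277      0.5479
  solve Keq expr → x = 0.005244; check Q = 201.6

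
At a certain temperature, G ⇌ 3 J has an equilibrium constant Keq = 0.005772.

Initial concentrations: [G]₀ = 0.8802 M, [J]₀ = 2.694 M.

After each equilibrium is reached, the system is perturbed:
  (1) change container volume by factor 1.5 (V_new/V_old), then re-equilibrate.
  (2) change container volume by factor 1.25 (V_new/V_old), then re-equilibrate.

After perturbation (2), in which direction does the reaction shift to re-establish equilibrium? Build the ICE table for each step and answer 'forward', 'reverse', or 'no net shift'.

Direction: forward

Q₀ = 22.21 vs Keq = 0.005772 ⇒ Q>K, reverse
Step 1:
                  G         J
  init       0.8802     2.694
  Δ          0.8265     -2.48
  eq          1.707    0.2144
  solve Keq expr → x = -0.8265; check Q = 0.005772
Then change container volume by factor 1.5 (V_new/V_old).
Step 2:
                  G         J
  init        1.138    0.1429
  Δ        -0.01452   0.04356
  eq          1.123    0.1865
  solve Keq expr → x = 0.01452; check Q = 0.005772
Then change container volume by factor 1.25 (V_new/V_old).
Step 3:
                  G         J
  init       0.8986    0.1492
  Δ       -0.007808   0.02342
  eq         0.8908    0.1726
  solve Keq expr → x = 0.007808; check Q = 0.005772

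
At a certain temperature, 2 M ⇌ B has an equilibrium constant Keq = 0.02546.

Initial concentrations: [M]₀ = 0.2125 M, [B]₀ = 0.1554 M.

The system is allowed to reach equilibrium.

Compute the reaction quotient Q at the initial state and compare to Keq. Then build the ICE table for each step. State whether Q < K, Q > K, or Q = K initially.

Q₀ = 3.441 vs Keq = 0.02546 ⇒ Q>K, reverse
Step 1:
                   M          B
  init        0.2125     0.1554
  Δ           0.2976    -0.1488
  eq          0.5101   0.006624
  solve Keq expr → x = -0.1488; check Q = 0.02546

Q₀ = 3.441; Q > K (proceeds reverse)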